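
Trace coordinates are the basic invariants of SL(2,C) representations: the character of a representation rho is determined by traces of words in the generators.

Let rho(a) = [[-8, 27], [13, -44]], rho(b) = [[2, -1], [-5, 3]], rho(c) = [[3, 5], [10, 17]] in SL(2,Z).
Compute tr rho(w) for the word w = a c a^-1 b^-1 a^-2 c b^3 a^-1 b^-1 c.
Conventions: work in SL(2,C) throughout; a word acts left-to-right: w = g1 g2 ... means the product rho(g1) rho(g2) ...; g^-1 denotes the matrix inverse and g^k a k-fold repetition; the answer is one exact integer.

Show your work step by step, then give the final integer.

949078884861715

rho(a) = [[-8, 27], [13, -44]]
... * rho(c) = [[3, 5], [10, 17]]  ->  [[246, 419], [-401, -683]]
... * rho(a^-1) = [[-44, -27], [-13, -8]]  ->  [[-16271, -9994], [26523, 16291]]
... * rho(b^-1) = [[3, 1], [5, 2]]  ->  [[-98783, -36259], [161024, 59105]]
... * rho(a^-1) = [[-44, -27], [-13, -8]]  ->  [[4817819, 2957213], [-7853421, -4820488]]
... * rho(a^-1) = [[-44, -27], [-13, -8]]  ->  [[-250427805, -153738817], [408216868, 250606271]]
... * rho(c) = [[3, 5], [10, 17]]  ->  [[-2288671585, -3865698914], [3730713314, 6301390947]]
... * rho(b) = [[2, -1], [-5, 3]]  ->  [[14751151400, -9308425157], [-24045528107, 15173459527]]
... * rho(b) = [[2, -1], [-5, 3]]  ->  [[76044428585, -42676426871], [-123958353849, 69565906688]]
... * rho(b) = [[2, -1], [-5, 3]]  ->  [[365470991525, -204073709198], [-595746241138, 332656073913]]
... * rho(a^-1) = [[-44, -27], [-13, -8]]  ->  [[-13427765407526, -8235127097591], [21888305649203, 13423899919422]]
... * rho(b^-1) = [[3, 1], [5, 2]]  ->  [[-81458931710533, -29898019602708], [132784416544719, 48736105488047]]
... * rho(c) = [[3, 5], [10, 17]]  ->  [[-543356991158679, -915560991798701], [885714304514627, 1492435876020394]]
tr = -543356991158679 + 1492435876020394 = 949078884861715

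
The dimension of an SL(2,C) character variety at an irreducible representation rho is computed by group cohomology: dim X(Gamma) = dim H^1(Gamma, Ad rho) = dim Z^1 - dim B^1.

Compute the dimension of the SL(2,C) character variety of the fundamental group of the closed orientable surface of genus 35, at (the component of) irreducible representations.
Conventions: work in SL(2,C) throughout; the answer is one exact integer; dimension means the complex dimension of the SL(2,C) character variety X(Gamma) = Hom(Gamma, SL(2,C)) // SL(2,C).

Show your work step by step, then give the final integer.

204

pi_1 of the closed genus-35 surface has 70 generators bound by the single product-of-commutators relator.
Unconstrained cocycle data is one sl_2 vector per generator (210 dimensions), cut by the relator condition d_2(z) = 0.
At an irreducible rho, H^2 = coker(d_2) vanishes (Poincare duality: H^2 is dual to H^0 = invariants = 0), so d_2 is surjective onto sl_2 and dim Z^1 = 210 - 3 = 207.
Coboundaries contribute dim B^1 = 3 (injective at irreducible rho).
Hence dim X = 207 - 3 = 204.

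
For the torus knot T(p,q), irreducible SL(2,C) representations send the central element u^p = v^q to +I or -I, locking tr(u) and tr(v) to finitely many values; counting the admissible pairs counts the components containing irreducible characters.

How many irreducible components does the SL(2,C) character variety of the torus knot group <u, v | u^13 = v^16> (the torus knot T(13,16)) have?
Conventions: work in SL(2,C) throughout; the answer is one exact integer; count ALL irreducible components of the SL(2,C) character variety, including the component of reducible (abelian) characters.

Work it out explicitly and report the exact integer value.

In the torus knot group T(13,16), u^13 = v^16 is central, so an irreducible representation sends it to +I or -I (Schur).
This locks tr(u) to 2*cos(pi*alpha/13), alpha in 1..12, and tr(v) to 2*cos(pi*beta/16), beta in 1..15, on each component of irreducible characters.
The two central values (-1)^alpha I and (-1)^beta I must be the same matrix, so alpha and beta share a parity.
Enumerate parity-matched pairs: 6*8 odd-odd plus 6*7 even-even gives 90.
components with irreducible characters: 90; plus the single component of reducible (abelian) characters: total 91.

91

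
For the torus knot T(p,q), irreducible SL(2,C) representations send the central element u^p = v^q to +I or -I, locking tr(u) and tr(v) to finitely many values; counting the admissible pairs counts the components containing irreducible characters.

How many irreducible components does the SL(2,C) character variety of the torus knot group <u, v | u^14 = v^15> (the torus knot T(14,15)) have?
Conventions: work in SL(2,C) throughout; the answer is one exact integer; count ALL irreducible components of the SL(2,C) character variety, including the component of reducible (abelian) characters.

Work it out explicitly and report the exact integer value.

92

Gamma = < u, v | u^14 = v^15 > (torus knot T(14,15)); the central element u^14 = v^15 acts as +I or -I in any irreducible SL(2,C) representation.
This locks tr(u) to 2*cos(pi*alpha/14), alpha in 1..13, and tr(v) to 2*cos(pi*beta/15), beta in 1..14, on each component of irreducible characters.
u^14 = (-1)^alpha I and v^15 = (-1)^beta I must agree, so alpha and beta have equal parity.
count pairs: odd alpha (7 choices) x odd beta (7), plus even alpha (6) x even beta (7): 7*7 + 6*7 = 91.
That is 91 components of irreducible characters, and with the reducible (abelian) component the total is 92.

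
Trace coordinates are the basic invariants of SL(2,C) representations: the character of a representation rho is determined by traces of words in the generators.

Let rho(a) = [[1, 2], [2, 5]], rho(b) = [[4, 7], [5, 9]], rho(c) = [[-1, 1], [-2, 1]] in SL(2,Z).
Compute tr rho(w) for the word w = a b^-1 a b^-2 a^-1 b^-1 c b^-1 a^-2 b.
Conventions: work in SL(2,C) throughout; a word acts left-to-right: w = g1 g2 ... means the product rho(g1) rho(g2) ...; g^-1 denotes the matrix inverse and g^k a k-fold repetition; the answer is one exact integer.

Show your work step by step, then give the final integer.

rho(a) = [[1, 2], [2, 5]]
... * rho(b^-1) = [[9, -7], [-5, 4]]  ->  [[-1, 1], [-7, 6]]
... * rho(a) = [[1, 2], [2, 5]]  ->  [[1, 3], [5, 16]]
... * rho(b^-1) = [[9, -7], [-5, 4]]  ->  [[-6, 5], [-35, 29]]
... * rho(b^-1) = [[9, -7], [-5, 4]]  ->  [[-79, 62], [-460, 361]]
... * rho(a^-1) = [[5, -2], [-2, 1]]  ->  [[-519, 220], [-3022, 1281]]
... * rho(b^-1) = [[9, -7], [-5, 4]]  ->  [[-5771, 4513], [-33603, 26278]]
... * rho(c) = [[-1, 1], [-2, 1]]  ->  [[-3255, -1258], [-18953, -7325]]
... * rho(b^-1) = [[9, -7], [-5, 4]]  ->  [[-23005, 17753], [-133952, 103371]]
... * rho(a^-1) = [[5, -2], [-2, 1]]  ->  [[-150531, 63763], [-876502, 371275]]
... * rho(a^-1) = [[5, -2], [-2, 1]]  ->  [[-880181, 364825], [-5125060, 2124279]]
... * rho(b) = [[4, 7], [5, 9]]  ->  [[-1696599, -2877842], [-9878845, -16756909]]
tr = -1696599 + -16756909 = -18453508

-18453508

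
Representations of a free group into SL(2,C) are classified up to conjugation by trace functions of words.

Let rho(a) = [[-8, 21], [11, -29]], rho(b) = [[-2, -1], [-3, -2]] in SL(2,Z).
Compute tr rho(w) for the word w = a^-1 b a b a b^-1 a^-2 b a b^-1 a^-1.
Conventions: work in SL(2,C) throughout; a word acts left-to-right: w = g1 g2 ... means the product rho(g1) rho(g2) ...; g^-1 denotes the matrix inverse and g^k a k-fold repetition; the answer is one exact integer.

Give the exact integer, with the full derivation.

rho(a^-1) = [[-29, -21], [-11, -8]]
... * rho(b) = [[-2, -1], [-3, -2]]  ->  [[121, 71], [46, 27]]
... * rho(a) = [[-8, 21], [11, -29]]  ->  [[-187, 482], [-71, 183]]
... * rho(b) = [[-2, -1], [-3, -2]]  ->  [[-1072, -777], [-407, -295]]
... * rho(a) = [[-8, 21], [11, -29]]  ->  [[29, 21], [11, 8]]
... * rho(b^-1) = [[-2, 1], [3, -2]]  ->  [[5, -13], [2, -5]]
... * rho(a^-1) = [[-29, -21], [-11, -8]]  ->  [[-2, -1], [-3, -2]]
... * rho(a^-1) = [[-29, -21], [-11, -8]]  ->  [[69, 50], [109, 79]]
... * rho(b) = [[-2, -1], [-3, -2]]  ->  [[-288, -169], [-455, -267]]
... * rho(a) = [[-8, 21], [11, -29]]  ->  [[445, -1147], [703, -1812]]
... * rho(b^-1) = [[-2, 1], [3, -2]]  ->  [[-4331, 2739], [-6842, 4327]]
... * rho(a^-1) = [[-29, -21], [-11, -8]]  ->  [[95470, 69039], [150821, 109066]]
tr = 95470 + 109066 = 204536

204536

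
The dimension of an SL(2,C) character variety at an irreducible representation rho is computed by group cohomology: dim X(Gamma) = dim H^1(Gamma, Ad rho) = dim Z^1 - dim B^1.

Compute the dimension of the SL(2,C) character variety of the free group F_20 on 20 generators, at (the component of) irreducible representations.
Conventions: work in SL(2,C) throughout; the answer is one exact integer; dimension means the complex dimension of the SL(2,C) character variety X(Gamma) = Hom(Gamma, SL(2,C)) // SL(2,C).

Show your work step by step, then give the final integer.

The free group F_20: 20 generators, no relators.
So Z^1 = (sl_2)^20 in full: dim Z^1 = 60.
dim B^1 = 3: the coboundary map is injective because an irreducible image has centralizer 0 in sl_2.
dim H^1 = 60 - 3 = 57, which is dim X.

57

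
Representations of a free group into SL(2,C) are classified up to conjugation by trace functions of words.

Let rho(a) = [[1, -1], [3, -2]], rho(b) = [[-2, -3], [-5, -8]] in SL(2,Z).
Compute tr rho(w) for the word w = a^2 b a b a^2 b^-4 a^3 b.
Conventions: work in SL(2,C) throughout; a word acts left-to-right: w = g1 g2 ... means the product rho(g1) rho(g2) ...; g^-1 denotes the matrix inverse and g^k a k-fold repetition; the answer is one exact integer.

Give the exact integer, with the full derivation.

-95050

rho(a) = [[1, -1], [3, -2]]
... * rho(a) = [[1, -1], [3, -2]]  ->  [[-2, 1], [-3, 1]]
... * rho(b) = [[-2, -3], [-5, -8]]  ->  [[-1, -2], [1, 1]]
... * rho(a) = [[1, -1], [3, -2]]  ->  [[-7, 5], [4, -3]]
... * rho(b) = [[-2, -3], [-5, -8]]  ->  [[-11, -19], [7, 12]]
... * rho(a) = [[1, -1], [3, -2]]  ->  [[-68, 49], [43, -31]]
... * rho(a) = [[1, -1], [3, -2]]  ->  [[79, -30], [-50, 19]]
... * rho(b^-1) = [[-8, 3], [5, -2]]  ->  [[-782, 297], [495, -188]]
... * rho(b^-1) = [[-8, 3], [5, -2]]  ->  [[7741, -2940], [-4900, 1861]]
... * rho(b^-1) = [[-8, 3], [5, -2]]  ->  [[-76628, 29103], [48505, -18422]]
... * rho(b^-1) = [[-8, 3], [5, -2]]  ->  [[758539, -288090], [-480150, 182359]]
... * rho(a) = [[1, -1], [3, -2]]  ->  [[-105731, -182359], [66927, 115432]]
... * rho(a) = [[1, -1], [3, -2]]  ->  [[-652808, 470449], [413223, -297791]]
... * rho(a) = [[1, -1], [3, -2]]  ->  [[758539, -288090], [-480150, 182359]]
... * rho(b) = [[-2, -3], [-5, -8]]  ->  [[-76628, 29103], [48505, -18422]]
tr = -76628 + -18422 = -95050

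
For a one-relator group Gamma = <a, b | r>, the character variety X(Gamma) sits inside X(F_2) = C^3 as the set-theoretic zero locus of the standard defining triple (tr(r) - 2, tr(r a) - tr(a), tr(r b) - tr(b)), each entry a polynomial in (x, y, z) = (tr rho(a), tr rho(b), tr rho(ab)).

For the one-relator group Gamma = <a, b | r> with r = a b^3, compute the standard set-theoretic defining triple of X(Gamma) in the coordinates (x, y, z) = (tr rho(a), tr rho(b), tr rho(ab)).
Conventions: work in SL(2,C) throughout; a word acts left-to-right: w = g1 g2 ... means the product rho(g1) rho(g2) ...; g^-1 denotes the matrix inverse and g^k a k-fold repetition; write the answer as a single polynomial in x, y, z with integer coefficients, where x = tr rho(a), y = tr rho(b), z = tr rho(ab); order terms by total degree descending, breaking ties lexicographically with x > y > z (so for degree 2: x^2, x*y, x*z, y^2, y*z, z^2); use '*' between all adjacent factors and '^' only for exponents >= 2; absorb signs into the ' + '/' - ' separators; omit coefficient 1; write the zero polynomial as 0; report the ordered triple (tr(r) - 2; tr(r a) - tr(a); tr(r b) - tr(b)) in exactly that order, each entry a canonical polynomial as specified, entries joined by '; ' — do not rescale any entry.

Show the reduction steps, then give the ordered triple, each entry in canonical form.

use: trace(b a b) = trace(b) * trace(a b) - trace(a)   [square of b] = y*z - x
trace(a b^3) = trace(b) * trace(b a b) - trace(b a)   [square of b] = y^2*z - x*y - z
apply: trace(b^2) = trace(b) * trace(b) - trace(1) = y^2 - 2
trace(b^3) = trace(b) * trace(b^2) - trace(b) = y^3 - 3*y
trace(a b^3 a) = trace(a) * trace(b^3 a) - trace(b^3) = x*y^2*z - x^2*y - y^3 - x*z + 3*y
use: trace(a b^4) = trace(b) * trace(b a b^2) - trace(b a b)   [square of b] = y^3*z - x*y^2 - 2*y*z + x
assemble the triple (trace(r) - 2; trace(r a) - x; trace(r b) - y)

y^2*z - x*y - z - 2; x*y^2*z - x^2*y - y^3 - x*z - x + 3*y; y^3*z - x*y^2 - 2*y*z + x - y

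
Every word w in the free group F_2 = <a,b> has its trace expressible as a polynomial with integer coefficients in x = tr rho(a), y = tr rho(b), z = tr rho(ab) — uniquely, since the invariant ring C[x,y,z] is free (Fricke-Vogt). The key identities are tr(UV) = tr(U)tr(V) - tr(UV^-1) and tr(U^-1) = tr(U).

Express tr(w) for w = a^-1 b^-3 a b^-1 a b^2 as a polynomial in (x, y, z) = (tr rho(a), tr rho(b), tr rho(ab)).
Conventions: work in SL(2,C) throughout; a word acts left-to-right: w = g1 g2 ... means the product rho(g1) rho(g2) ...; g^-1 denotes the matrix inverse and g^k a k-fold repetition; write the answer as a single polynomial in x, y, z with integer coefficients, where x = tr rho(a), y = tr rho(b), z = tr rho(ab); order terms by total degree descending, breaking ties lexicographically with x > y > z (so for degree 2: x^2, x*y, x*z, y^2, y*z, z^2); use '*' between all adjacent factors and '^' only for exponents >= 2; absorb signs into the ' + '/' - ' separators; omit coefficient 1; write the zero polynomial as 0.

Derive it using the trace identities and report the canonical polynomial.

trace(a^2) = trace(a) * trace(a) - trace(1)  (reduce the a square) = x^2 - 2
trace(a^2 b) = trace(a) * trace(b a) - trace(b)  (reduce the a square) = x*z - y
trace(a b^-1 a) = trace(a^2) * trace(b) - trace(a^2 b)  (eliminate b^-1) = x^2*y - x*z - y
apply: trace(a b a b) = trace(b a) * trace(b a) - trace(1)  (split on b) = z^2 - 2
trace(a b^-1 a b) = trace(a b a) * trace(b) - trace(a b a b)  (eliminate b^-1) = x*y*z - y^2 - z^2 + 2
use: trace(b^-1 a b^-1 a) = trace(a b^-1 a) * trace(b) - trace(a b^-1 a b)  (eliminate b^-1) = x^2*y^2 - 2*x*y*z + z^2 - 2
trace(a^3 b) = trace(a) * trace(b a^2) - trace(b a)  (reduce the a square) = x^2*z - x*y - z
apply: trace(a^3) = trace(a) * trace(a^2) - trace(a)  (reduce the a square) = x^3 - 3*x
trace(a^2 b^2 a) = trace(b) * trace(a^3 b) - trace(a^3)  (reduce the b square) = x^2*y*z - x^3 - x*y^2 - y*z + 3*x
trace(b a b) = trace(b) * trace(a b) - trace(a)  (reduce the b square) = y*z - x
apply: trace(a b a^2 b) = trace(a) * trace(b a b a) - trace(b a b)  (reduce the a square) = x*z^2 - y*z - x
apply: trace(a^2 b^2 a b) = trace(b) * trace(a b a^2 b) - trace(a b a^2)  (reduce the b square) = x*y*z^2 - x^2*z - y^2*z + z
trace(a b^2 a b^-1 a) = trace(a^2 b^2 a) * trace(b) - trace(a^2 b^2 a b)  (eliminate b^-1) = x^2*y^2*z - x^3*y - x*y^3 - x*y*z^2 + x^2*z + 3*x*y - z
use: trace(b a b^2 a) = trace(b) * trace(a b a b) - trace(a b a)  (reduce the b square) = y*z^2 - x*z - y
trace(b a b^2) = trace(b) * trace(b a b) - trace(b a)  (reduce the b square) = y^2*z - x*y - z
trace(a b a b^2 a) = trace(a) * trace(b a b^2 a) - trace(b a b^2)  (reduce the a square) = x*y*z^2 - x^2*z - y^2*z + z
trace(a b a b a b) = trace(b a b a) * trace(b a) - trace(a b)  (split on b) = z^3 - 3*z
apply: trace(a b a b^2 a b) = trace(b) * trace(a b a b a b) - trace(a b a b a)  (reduce the b square) = y*z^3 - x*z^2 - 2*y*z + x
trace(a b^2 a b^-1 a b) = trace(a b a b^2 a) * trace(b) - trace(a b a b^2 a b)  (eliminate b^-1) = x*y^2*z^2 - x^2*y*z - y^3*z - y*z^3 + x*z^2 + 3*y*z - x
apply: trace(a b^-1 a b^2 a b^-1) = trace(a b^2 a b^-1 a) * trace(b) - trace(a b^2 a b^-1 a b)  (eliminate b^-1) = x^2*y^3*z - x^3*y^2 - x*y^4 - 2*x*y^2*z^2 + 2*x^2*y*z + y^3*z + y*z^3 + 3*x*y^2 - x*z^2 - 4*y*z + x
trace(a b^-1 a b^2 a) = trace(a b^2 a^2) * trace(b) - trace(a b^2 a^2 b)  (eliminate b^-1) = x^2*y^2*z - x^3*y - x*y^3 - x*y*z^2 + x^2*z + 3*x*y - z
trace(b^-1 a b^-1 a b^2 a b^-1) = trace(a b^-1 a b^2 a b^-1) * trace(b) - trace(a b^-1 a b^2 a)  (eliminate b^-1) = x^2*y^4*z - x^3*y^3 - x*y^5 - 2*x*y^3*z^2 + x^2*y^2*z + y^4*z + y^2*z^3 + x^3*y + 4*x*y^3 - x^2*z - 4*y^2*z - 2*x*y + z
trace(b^-3 a b^-1 a b^2 a) = trace(b^-1 a b^-1 a b^2 a b^-1) * trace(b) - trace(b^-1 a b^-1 a b^2 a)  (eliminate b^-1) = x^2*y^5*z - x^3*y^4 - x*y^6 - 2*x*y^4*z^2 + y^5*z + y^3*z^3 + 2*x^3*y^2 + 5*x*y^4 + 2*x*y^2*z^2 - 3*x^2*y*z - 5*y^3*z - y*z^3 - 5*x*y^2 + x*z^2 + 5*y*z - x
apply: trace(a^-1 b^-3 a b^-1 a b^2) = trace(b^-3 a b^-1 a b^2) * trace(a) - trace(b^-3 a b^-1 a b^2 a)  (eliminate a^-1) = -x^2*y^5*z + x^3*y^4 + x*y^6 + 2*x*y^4*z^2 - y^5*z - y^3*z^3 - x^3*y^2 - 5*x*y^4 - 2*x*y^2*z^2 + x^2*y*z + 5*y^3*z + y*z^3 + 5*x*y^2 - 5*y*z - x

-x^2*y^5*z + x^3*y^4 + x*y^6 + 2*x*y^4*z^2 - y^5*z - y^3*z^3 - x^3*y^2 - 5*x*y^4 - 2*x*y^2*z^2 + x^2*y*z + 5*y^3*z + y*z^3 + 5*x*y^2 - 5*y*z - x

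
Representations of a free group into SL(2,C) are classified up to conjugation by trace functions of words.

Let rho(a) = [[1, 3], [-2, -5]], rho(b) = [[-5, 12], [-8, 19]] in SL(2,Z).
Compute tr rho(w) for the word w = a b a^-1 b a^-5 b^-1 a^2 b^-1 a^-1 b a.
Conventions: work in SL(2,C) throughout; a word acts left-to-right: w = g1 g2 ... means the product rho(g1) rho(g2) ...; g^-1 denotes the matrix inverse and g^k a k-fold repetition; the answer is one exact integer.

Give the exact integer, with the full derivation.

rho(a) = [[1, 3], [-2, -5]]
... * rho(b) = [[-5, 12], [-8, 19]]  ->  [[-29, 69], [50, -119]]
... * rho(a^-1) = [[-5, -3], [2, 1]]  ->  [[283, 156], [-488, -269]]
... * rho(b) = [[-5, 12], [-8, 19]]  ->  [[-2663, 6360], [4592, -10967]]
... * rho(a^-1) = [[-5, -3], [2, 1]]  ->  [[26035, 14349], [-44894, -24743]]
... * rho(a^-1) = [[-5, -3], [2, 1]]  ->  [[-101477, -63756], [174984, 109939]]
... * rho(a^-1) = [[-5, -3], [2, 1]]  ->  [[379873, 240675], [-655042, -415013]]
... * rho(a^-1) = [[-5, -3], [2, 1]]  ->  [[-1418015, -898944], [2445184, 1550113]]
... * rho(a^-1) = [[-5, -3], [2, 1]]  ->  [[5292187, 3355101], [-9125694, -5785439]]
... * rho(b^-1) = [[19, -12], [8, -5]]  ->  [[127392361, -80281749], [-219671698, 138435523]]
... * rho(a) = [[1, 3], [-2, -5]]  ->  [[287955859, 783585828], [-496542744, -1351192709]]
... * rho(a) = [[1, 3], [-2, -5]]  ->  [[-1279215797, -3054061563], [2205842674, 5266335313]]
... * rho(b^-1) = [[19, -12], [8, -5]]  ->  [[-48737592647, 30620897379], [84041693310, -52801788653]]
... * rho(a^-1) = [[-5, -3], [2, 1]]  ->  [[304929757993, 176833675320], [-525812043856, -304926868583]]
... * rho(b) = [[-5, 12], [-8, 19]]  ->  [[-2939318192525, 7018996926996], [5068475167944, -12103355029349]]
... * rho(a) = [[1, 3], [-2, -5]]  ->  [[-16977312046517, -43912939212555], [29275185226642, 75722200650577]]
tr = -16977312046517 + 75722200650577 = 58744888604060

58744888604060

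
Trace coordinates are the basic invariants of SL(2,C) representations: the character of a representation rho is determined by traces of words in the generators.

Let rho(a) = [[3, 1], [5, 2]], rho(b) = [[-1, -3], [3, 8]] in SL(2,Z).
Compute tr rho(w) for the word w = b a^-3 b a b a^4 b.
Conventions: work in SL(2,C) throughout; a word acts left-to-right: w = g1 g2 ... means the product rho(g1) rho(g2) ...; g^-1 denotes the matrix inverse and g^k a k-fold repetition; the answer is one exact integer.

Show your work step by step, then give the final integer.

rho(b) = [[-1, -3], [3, 8]]
... * rho(a^-1) = [[2, -1], [-5, 3]]  ->  [[13, -8], [-34, 21]]
... * rho(a^-1) = [[2, -1], [-5, 3]]  ->  [[66, -37], [-173, 97]]
... * rho(a^-1) = [[2, -1], [-5, 3]]  ->  [[317, -177], [-831, 464]]
... * rho(b) = [[-1, -3], [3, 8]]  ->  [[-848, -2367], [2223, 6205]]
... * rho(a) = [[3, 1], [5, 2]]  ->  [[-14379, -5582], [37694, 14633]]
... * rho(b) = [[-1, -3], [3, 8]]  ->  [[-2367, -1519], [6205, 3982]]
... * rho(a) = [[3, 1], [5, 2]]  ->  [[-14696, -5405], [38525, 14169]]
... * rho(a) = [[3, 1], [5, 2]]  ->  [[-71113, -25506], [186420, 66863]]
... * rho(a) = [[3, 1], [5, 2]]  ->  [[-340869, -122125], [893575, 320146]]
... * rho(a) = [[3, 1], [5, 2]]  ->  [[-1633232, -585119], [4281455, 1533867]]
... * rho(b) = [[-1, -3], [3, 8]]  ->  [[-122125, 218744], [320146, -573429]]
tr = -122125 + -573429 = -695554

-695554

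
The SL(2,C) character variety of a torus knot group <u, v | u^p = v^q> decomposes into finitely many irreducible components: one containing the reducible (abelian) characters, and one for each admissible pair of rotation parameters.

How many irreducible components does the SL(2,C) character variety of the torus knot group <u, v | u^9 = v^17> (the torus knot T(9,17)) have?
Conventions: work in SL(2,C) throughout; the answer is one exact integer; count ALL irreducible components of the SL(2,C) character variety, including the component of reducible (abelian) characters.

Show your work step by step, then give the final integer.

In the torus knot group T(9,17), u^9 = v^17 is central, so an irreducible representation sends it to +I or -I (Schur).
This locks tr(u) to 2*cos(pi*alpha/9), alpha in 1..8, and tr(v) to 2*cos(pi*beta/17), beta in 1..16, on each component of irreducible characters.
The two central values (-1)^alpha I and (-1)^beta I must be the same matrix, so alpha and beta share a parity.
Counting: 4 odd alphas x 8 odd betas + 4 even alphas x 8 even betas = 32 + 32 = 64.
components with irreducible characters: 64; plus the single component of reducible (abelian) characters: total 65.

65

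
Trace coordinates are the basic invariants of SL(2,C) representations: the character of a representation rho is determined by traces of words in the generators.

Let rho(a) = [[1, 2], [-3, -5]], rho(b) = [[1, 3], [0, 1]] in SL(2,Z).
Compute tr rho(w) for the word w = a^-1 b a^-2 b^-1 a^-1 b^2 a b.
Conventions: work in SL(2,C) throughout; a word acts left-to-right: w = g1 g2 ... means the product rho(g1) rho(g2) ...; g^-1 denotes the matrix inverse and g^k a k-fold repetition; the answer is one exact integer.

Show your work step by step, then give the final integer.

rho(a^-1) = [[-5, -2], [3, 1]]
... * rho(b) = [[1, 3], [0, 1]]  ->  [[-5, -17], [3, 10]]
... * rho(a^-1) = [[-5, -2], [3, 1]]  ->  [[-26, -7], [15, 4]]
... * rho(a^-1) = [[-5, -2], [3, 1]]  ->  [[109, 45], [-63, -26]]
... * rho(b^-1) = [[1, -3], [0, 1]]  ->  [[109, -282], [-63, 163]]
... * rho(a^-1) = [[-5, -2], [3, 1]]  ->  [[-1391, -500], [804, 289]]
... * rho(b) = [[1, 3], [0, 1]]  ->  [[-1391, -4673], [804, 2701]]
... * rho(b) = [[1, 3], [0, 1]]  ->  [[-1391, -8846], [804, 5113]]
... * rho(a) = [[1, 2], [-3, -5]]  ->  [[25147, 41448], [-14535, -23957]]
... * rho(b) = [[1, 3], [0, 1]]  ->  [[25147, 116889], [-14535, -67562]]
tr = 25147 + -67562 = -42415

-42415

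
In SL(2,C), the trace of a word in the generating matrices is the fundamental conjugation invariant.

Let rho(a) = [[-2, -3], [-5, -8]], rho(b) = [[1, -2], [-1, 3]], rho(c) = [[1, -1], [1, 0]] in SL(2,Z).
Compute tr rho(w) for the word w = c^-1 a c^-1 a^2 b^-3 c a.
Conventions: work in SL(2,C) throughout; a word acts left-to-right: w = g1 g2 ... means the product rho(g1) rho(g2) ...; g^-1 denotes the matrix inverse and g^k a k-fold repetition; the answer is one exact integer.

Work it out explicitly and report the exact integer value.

rho(c^-1) = [[0, 1], [-1, 1]]
... * rho(a) = [[-2, -3], [-5, -8]]  ->  [[-5, -8], [-3, -5]]
... * rho(c^-1) = [[0, 1], [-1, 1]]  ->  [[8, -13], [5, -8]]
... * rho(a) = [[-2, -3], [-5, -8]]  ->  [[49, 80], [30, 49]]
... * rho(a) = [[-2, -3], [-5, -8]]  ->  [[-498, -787], [-305, -482]]
... * rho(b^-1) = [[3, 2], [1, 1]]  ->  [[-2281, -1783], [-1397, -1092]]
... * rho(b^-1) = [[3, 2], [1, 1]]  ->  [[-8626, -6345], [-5283, -3886]]
... * rho(b^-1) = [[3, 2], [1, 1]]  ->  [[-32223, -23597], [-19735, -14452]]
... * rho(c) = [[1, -1], [1, 0]]  ->  [[-55820, 32223], [-34187, 19735]]
... * rho(a) = [[-2, -3], [-5, -8]]  ->  [[-49475, -90324], [-30301, -55319]]
tr = -49475 + -55319 = -104794

-104794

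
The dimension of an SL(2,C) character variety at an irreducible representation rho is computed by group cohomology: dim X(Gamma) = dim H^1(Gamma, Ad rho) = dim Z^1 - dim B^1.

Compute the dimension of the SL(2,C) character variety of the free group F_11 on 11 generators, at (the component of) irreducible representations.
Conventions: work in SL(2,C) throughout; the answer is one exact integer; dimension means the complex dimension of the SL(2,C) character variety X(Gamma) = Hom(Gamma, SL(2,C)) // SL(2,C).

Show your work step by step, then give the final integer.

The free group F_11: 11 generators, no relators.
So Z^1 = (sl_2)^11 in full: dim Z^1 = 33.
At an irreducible rho the centralizer of the image in sl_2 is 0, so the coboundary map sl_2 -> Z^1 is injective: dim B^1 = 3.
dim H^1 = 33 - 3 = 30, which is dim X.

30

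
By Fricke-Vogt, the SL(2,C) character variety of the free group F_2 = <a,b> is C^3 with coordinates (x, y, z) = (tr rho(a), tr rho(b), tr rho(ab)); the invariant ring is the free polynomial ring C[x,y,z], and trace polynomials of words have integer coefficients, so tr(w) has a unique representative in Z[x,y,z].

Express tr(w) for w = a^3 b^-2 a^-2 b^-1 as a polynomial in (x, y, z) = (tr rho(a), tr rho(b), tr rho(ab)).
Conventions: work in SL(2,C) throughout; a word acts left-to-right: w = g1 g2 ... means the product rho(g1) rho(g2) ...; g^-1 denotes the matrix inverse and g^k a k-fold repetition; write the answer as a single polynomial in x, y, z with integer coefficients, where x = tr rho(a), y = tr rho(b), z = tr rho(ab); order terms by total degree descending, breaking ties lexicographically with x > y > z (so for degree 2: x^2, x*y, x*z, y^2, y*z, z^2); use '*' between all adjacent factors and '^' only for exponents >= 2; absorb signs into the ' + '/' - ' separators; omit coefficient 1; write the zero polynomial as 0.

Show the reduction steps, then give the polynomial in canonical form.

trace(b^-1 a) = trace(a) trace(b) - trace(a b)   [inverse elimination on b] = x*y - z
trace(a^2 b) = trace(a) trace(b a) - trace(b)   [square of a] = x*z - y
trace(a^2) = trace(a) trace(a) - trace(1)   [square of a] = x^2 - 2
trace(b^2 a^2) = trace(b) trace(a^2 b) - trace(a^2)   [square of b] = x*y*z - x^2 - y^2 + 2
trace(b^2 a) = trace(b) trace(a b) - trace(a)   [square of b] = y*z - x
trace(b a^3 b) = trace(a) trace(b^2 a^2) - trace(b^2 a)   [square of a] = x^2*y*z - x^3 - x*y^2 - y*z + 3*x
trace(b a b a) = trace(b a) trace(b a) - trace(1)   [split at a repeated b] = z^2 - 2
trace(a b a b a) = trace(a) trace(b a b a) - trace(b a b)   [square of a] = x*z^2 - y*z - x
trace(b a^3 b a) = trace(a) trace(a b a b a) - trace(a b a b)   [square of a] = x^2*z^2 - x*y*z - x^2 - z^2 + 2
trace(a^3 b a^-1 b) = trace(b a^3 b) trace(a) - trace(b a^3 b a)   [inverse elimination on a] = x^3*y*z - x^4 - x^2*y^2 - x^2*z^2 + 4*x^2 + z^2 - 2
trace(a^-1 b^-1 a^3 b) = trace(a^3 b a^-1) trace(b) - trace(a^3 b a^-1 b)   [inverse elimination on b] = -x^3*y*z + x^4 + x^2*y^2 + x^2*z^2 + x*y*z - 4*x^2 - y^2 - z^2 + 2
trace(a^3) = trace(a) trace(a^2) - trace(a)   [square of a] = x^3 - 3*x
trace(a^-2 b^-1 a^3 b) = trace(a^-1 b^-1 a^3 b) trace(a) - trace(a^-1 b^-1 a^3 b a)   [inverse elimination on a] = -x^4*y*z + x^5 + x^3*y^2 + x^3*z^2 + x^2*y*z - 5*x^3 - x*y^2 - x*z^2 + 5*x
trace(b^-1 a^-2 b^-1 a^3) = trace(a^-2 b^-1 a^3) trace(b) - trace(a^-2 b^-1 a^3 b)   [inverse elimination on b] = x^4*y*z - x^5 - x^3*y^2 - x^3*z^2 - x^2*y*z + 5*x^3 + 2*x*y^2 + x*z^2 - y*z - 5*x
trace(a^3 b^-2 a^-2 b^-1) = trace(b^-1 a^-2 b^-1 a^3) trace(b) - trace(b^-1 a^-2 b^-1 a^3 b)   [inverse elimination on b] = x^4*y^2*z - x^5*y - x^3*y^3 - x^3*y*z^2 - x^2*y^2*z + 5*x^3*y + 2*x*y^3 + x*y*z^2 - y^2*z - 6*x*y + z

x^4*y^2*z - x^5*y - x^3*y^3 - x^3*y*z^2 - x^2*y^2*z + 5*x^3*y + 2*x*y^3 + x*y*z^2 - y^2*z - 6*x*y + z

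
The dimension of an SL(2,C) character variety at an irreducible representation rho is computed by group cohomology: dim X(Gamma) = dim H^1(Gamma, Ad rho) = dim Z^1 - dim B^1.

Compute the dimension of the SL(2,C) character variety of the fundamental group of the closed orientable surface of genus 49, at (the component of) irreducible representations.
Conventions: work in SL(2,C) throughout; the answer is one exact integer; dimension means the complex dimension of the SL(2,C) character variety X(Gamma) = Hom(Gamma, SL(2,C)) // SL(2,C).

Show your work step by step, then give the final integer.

288

pi_1 of the closed genus-49 surface has 98 generators bound by the single product-of-commutators relator.
A cocycle assigns one sl_2 vector per generator subject to the relator condition d_2(z) = 0: dim of the unconstrained space is 3*2g = 294.
At an irreducible rho, H^2 = coker(d_2) vanishes (Poincare duality: H^2 is dual to H^0 = invariants = 0), so d_2 is surjective onto sl_2 and dim Z^1 = 294 - 3 = 291.
Coboundaries contribute dim B^1 = 3 (injective at irreducible rho).
Hence dim X = 291 - 3 = 288.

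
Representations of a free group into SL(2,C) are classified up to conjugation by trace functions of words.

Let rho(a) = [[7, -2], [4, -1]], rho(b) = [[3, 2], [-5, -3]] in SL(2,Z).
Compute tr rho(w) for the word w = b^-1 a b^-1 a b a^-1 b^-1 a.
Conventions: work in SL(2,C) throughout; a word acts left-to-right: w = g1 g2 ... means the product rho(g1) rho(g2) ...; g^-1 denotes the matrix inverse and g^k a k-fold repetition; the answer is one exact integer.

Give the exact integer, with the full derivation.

3168110

rho(b^-1) = [[-3, -2], [5, 3]]
... * rho(a) = [[7, -2], [4, -1]]  ->  [[-29, 8], [47, -13]]
... * rho(b^-1) = [[-3, -2], [5, 3]]  ->  [[127, 82], [-206, -133]]
... * rho(a) = [[7, -2], [4, -1]]  ->  [[1217, -336], [-1974, 545]]
... * rho(b) = [[3, 2], [-5, -3]]  ->  [[5331, 3442], [-8647, -5583]]
... * rho(a^-1) = [[-1, 2], [-4, 7]]  ->  [[-19099, 34756], [30979, -56375]]
... * rho(b^-1) = [[-3, -2], [5, 3]]  ->  [[231077, 142466], [-374812, -231083]]
... * rho(a) = [[7, -2], [4, -1]]  ->  [[2187403, -604620], [-3548016, 980707]]
tr = 2187403 + 980707 = 3168110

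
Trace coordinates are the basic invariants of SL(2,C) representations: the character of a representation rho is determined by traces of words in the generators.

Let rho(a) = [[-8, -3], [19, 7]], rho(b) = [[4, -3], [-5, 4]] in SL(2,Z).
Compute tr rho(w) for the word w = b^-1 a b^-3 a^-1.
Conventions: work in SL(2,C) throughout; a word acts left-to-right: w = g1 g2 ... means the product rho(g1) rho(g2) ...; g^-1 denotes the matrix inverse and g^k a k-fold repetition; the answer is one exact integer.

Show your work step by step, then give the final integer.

rho(b^-1) = [[4, 3], [5, 4]]
... * rho(a) = [[-8, -3], [19, 7]]  ->  [[25, 9], [36, 13]]
... * rho(b^-1) = [[4, 3], [5, 4]]  ->  [[145, 111], [209, 160]]
... * rho(b^-1) = [[4, 3], [5, 4]]  ->  [[1135, 879], [1636, 1267]]
... * rho(b^-1) = [[4, 3], [5, 4]]  ->  [[8935, 6921], [12879, 9976]]
... * rho(a^-1) = [[7, 3], [-19, -8]]  ->  [[-68954, -28563], [-99391, -41171]]
tr = -68954 + -41171 = -110125

-110125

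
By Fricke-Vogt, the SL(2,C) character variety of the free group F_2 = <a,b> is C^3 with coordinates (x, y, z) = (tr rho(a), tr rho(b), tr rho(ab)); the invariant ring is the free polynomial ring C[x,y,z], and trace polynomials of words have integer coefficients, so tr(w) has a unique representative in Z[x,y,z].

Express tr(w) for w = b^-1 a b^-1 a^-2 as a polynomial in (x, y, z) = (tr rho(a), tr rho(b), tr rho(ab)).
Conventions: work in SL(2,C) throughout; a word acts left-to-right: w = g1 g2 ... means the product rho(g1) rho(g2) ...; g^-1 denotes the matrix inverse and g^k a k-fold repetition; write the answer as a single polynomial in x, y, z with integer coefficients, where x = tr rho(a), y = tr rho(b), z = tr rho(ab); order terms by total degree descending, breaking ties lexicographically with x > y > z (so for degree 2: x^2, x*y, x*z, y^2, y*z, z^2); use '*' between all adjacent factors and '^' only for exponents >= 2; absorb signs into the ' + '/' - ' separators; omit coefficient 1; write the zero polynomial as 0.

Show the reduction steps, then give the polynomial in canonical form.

x^2*y*z - x^3 - x*y^2 - x*z^2 + y*z + 3*x

trace(a^-1) = trace(a) = x
trace(a^-1 b) = trace(b) * trace(a) - trace(b a)   [inverse elimination on a] = x*y - z
trace(b^-1 a^-1) = trace(a^-1) * trace(b) - trace(a^-1 b)   [inverse elimination on b] = z
trace(a b a) = trace(a) * trace(b a) - trace(b)   [square of a] = x*z - y
apply: trace(a b a b) = trace(a b) * trace(a b) - trace(1)   [split at a repeated a] = z^2 - 2
use: trace(b a b^-1 a) = trace(a b a) * trace(b) - trace(a b a b)   [inverse elimination on b] = x*y*z - y^2 - z^2 + 2
use: trace(a^-1 b a b^-1) = trace(b a b^-1) * trace(a) - trace(b a b^-1 a)   [inverse elimination on a] = -x*y*z + x^2 + y^2 + z^2 - 2
trace(a b^-1 a^-2 b) = trace(a^-1 b a b^-1) * trace(a) - trace(a^-1 b a b^-1 a)   [inverse elimination on a] = -x^2*y*z + x^3 + x*y^2 + x*z^2 - 3*x
trace(b^-1 a b^-1 a^-2) = trace(a b^-1 a^-2) * trace(b) - trace(a b^-1 a^-2 b)   [inverse elimination on b] = x^2*y*z - x^3 - x*y^2 - x*z^2 + y*z + 3*x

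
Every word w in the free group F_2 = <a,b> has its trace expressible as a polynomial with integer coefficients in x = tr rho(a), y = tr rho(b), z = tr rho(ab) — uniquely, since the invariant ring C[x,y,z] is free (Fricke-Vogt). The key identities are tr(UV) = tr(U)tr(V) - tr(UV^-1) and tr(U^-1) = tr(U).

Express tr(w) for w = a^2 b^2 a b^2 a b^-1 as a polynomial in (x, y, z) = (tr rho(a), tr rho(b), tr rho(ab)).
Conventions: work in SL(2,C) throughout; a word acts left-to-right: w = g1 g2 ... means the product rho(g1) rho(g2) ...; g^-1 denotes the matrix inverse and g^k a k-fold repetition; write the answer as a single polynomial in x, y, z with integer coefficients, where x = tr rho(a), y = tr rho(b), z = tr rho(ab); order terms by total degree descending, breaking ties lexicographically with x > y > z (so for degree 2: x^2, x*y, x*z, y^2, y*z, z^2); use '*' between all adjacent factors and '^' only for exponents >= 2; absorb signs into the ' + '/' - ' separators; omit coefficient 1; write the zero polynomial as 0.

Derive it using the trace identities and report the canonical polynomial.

tr(b a b a) = tr(a b) tr(a b) - tr(1)   [split at repeated a] = z^2 - 2
tr(b a b) = tr(b) tr(a b) - tr(a) = y*z - x
tr(b a b a^2) = tr(a) tr(b a b a) - tr(b a b) = x*z^2 - y*z - x
apply: tr(a^3 b a b) = tr(a) tr(b a b a^2) - tr(b a b a) = x^2*z^2 - x*y*z - x^2 - z^2 + 2
use: tr(a b a) = tr(a) tr(b a) - tr(b) = x*z - y
tr(a b a^2) = tr(a) tr(a b a) - tr(a b) = x^2*z - x*y - z
tr(a^3 b a) = tr(a) tr(a b a^2) - tr(a b a) = x^3*z - x^2*y - 2*x*z + y
use: tr(a b^2 a^3 b) = tr(b) tr(a^3 b a b) - tr(a^3 b a) = x^2*y*z^2 - x^3*z - x*y^2*z - y*z^2 + 2*x*z + y
tr(b^2) = tr(b) tr(b) - tr(1) = y^2 - 2
tr(b^2 a^2) = tr(a) tr(b^2 a) - tr(b^2) = x*y*z - x^2 - y^2 + 2
apply: tr(a^2 b^2 a) = tr(a) tr(b^2 a^2) - tr(b^2 a) = x^2*y*z - x^3 - x*y^2 - y*z + 3*x
tr(a b^2 a^3) = tr(a) tr(a^2 b^2 a) - tr(a^2 b^2) = x^3*y*z - x^4 - x^2*y^2 - 2*x*y*z + 4*x^2 + y^2 - 2
tr(a^2 b^2 a b^2 a) = tr(b) tr(a b^2 a^3 b) - tr(a b^2 a^3) = x^2*y^2*z^2 - 2*x^3*y*z - x*y^3*z + x^4 + x^2*y^2 - y^2*z^2 + 4*x*y*z - 4*x^2 + 2
apply: tr(a b a b a b) = tr(b a b a) tr(b a) - tr(a b)   [split at repeated b] = z^3 - 3*z
use: tr(b^2 a b a b a) = tr(b) tr(a b a b a b) - tr(a b a b a) = y*z^3 - x*z^2 - 2*y*z + x
tr(a b a b^2) = tr(b) tr(a b a b) - tr(a b a) = y*z^2 - x*z - y
tr(b^2 a b a b) = tr(b) tr(a b a b^2) - tr(a b a b) = y^2*z^2 - x*y*z - y^2 - z^2 + 2
use: tr(a b a^2 b^2 a b) = tr(a) tr(b^2 a b a b a) - tr(b^2 a b a b) = x*y*z^3 - x^2*z^2 - y^2*z^2 - x*y*z + x^2 + y^2 + z^2 - 2
tr(b^2 a b) = tr(b) tr(a b^2) - tr(a b) = y^2*z - x*y - z
tr(b a^2 b^2 a) = tr(a) tr(b^2 a b a) - tr(b^2 a b) = x*y*z^2 - x^2*z - y^2*z + z
tr(b a^2 b^2) = tr(b) tr(a^2 b^2) - tr(a^2 b) = x*y^2*z - x^2*y - y^3 - x*z + 3*y
apply: tr(a b a^2 b^2 a) = tr(a) tr(b a^2 b^2 a) - tr(b a^2 b^2) = x^2*y*z^2 - x^3*z - 2*x*y^2*z + x^2*y + y^3 + 2*x*z - 3*y
use: tr(a^2 b^2 a b^2 a b) = tr(b) tr(a b a^2 b^2 a b) - tr(a b a^2 b^2 a) = x*y^2*z^3 - 2*x^2*y*z^2 - y^3*z^2 + x^3*z + x*y^2*z + y*z^2 - 2*x*z + y
apply: tr(a^2 b^2 a b^2 a b^-1) = tr(a^2 b^2 a b^2 a) tr(b) - tr(a^2 b^2 a b^2 a b) = x^2*y^3*z^2 - 2*x^3*y^2*z - x*y^4*z - x*y^2*z^3 + x^4*y + x^2*y^3 + 2*x^2*y*z^2 - x^3*z + 3*x*y^2*z - 4*x^2*y - y*z^2 + 2*x*z + y

x^2*y^3*z^2 - 2*x^3*y^2*z - x*y^4*z - x*y^2*z^3 + x^4*y + x^2*y^3 + 2*x^2*y*z^2 - x^3*z + 3*x*y^2*z - 4*x^2*y - y*z^2 + 2*x*z + y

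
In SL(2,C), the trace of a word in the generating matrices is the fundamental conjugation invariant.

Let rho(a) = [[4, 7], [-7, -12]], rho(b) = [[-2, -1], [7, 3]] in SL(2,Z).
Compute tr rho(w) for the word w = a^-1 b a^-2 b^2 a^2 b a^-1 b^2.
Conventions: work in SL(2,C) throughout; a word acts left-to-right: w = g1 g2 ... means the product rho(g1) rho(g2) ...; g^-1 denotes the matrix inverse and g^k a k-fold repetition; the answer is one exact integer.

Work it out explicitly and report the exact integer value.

rho(a^-1) = [[-12, -7], [7, 4]]
... * rho(b) = [[-2, -1], [7, 3]]  ->  [[-25, -9], [14, 5]]
... * rho(a^-1) = [[-12, -7], [7, 4]]  ->  [[237, 139], [-133, -78]]
... * rho(a^-1) = [[-12, -7], [7, 4]]  ->  [[-1871, -1103], [1050, 619]]
... * rho(b) = [[-2, -1], [7, 3]]  ->  [[-3979, -1438], [2233, 807]]
... * rho(b) = [[-2, -1], [7, 3]]  ->  [[-2108, -335], [1183, 188]]
... * rho(a) = [[4, 7], [-7, -12]]  ->  [[-6087, -10736], [3416, 6025]]
... * rho(a) = [[4, 7], [-7, -12]]  ->  [[50804, 86223], [-28511, -48388]]
... * rho(b) = [[-2, -1], [7, 3]]  ->  [[501953, 207865], [-281694, -116653]]
... * rho(a^-1) = [[-12, -7], [7, 4]]  ->  [[-4568381, -2682211], [2563757, 1505246]]
... * rho(b) = [[-2, -1], [7, 3]]  ->  [[-9638715, -3478252], [5409208, 1951981]]
... * rho(b) = [[-2, -1], [7, 3]]  ->  [[-5070334, -796041], [2845451, 446735]]
tr = -5070334 + 446735 = -4623599

-4623599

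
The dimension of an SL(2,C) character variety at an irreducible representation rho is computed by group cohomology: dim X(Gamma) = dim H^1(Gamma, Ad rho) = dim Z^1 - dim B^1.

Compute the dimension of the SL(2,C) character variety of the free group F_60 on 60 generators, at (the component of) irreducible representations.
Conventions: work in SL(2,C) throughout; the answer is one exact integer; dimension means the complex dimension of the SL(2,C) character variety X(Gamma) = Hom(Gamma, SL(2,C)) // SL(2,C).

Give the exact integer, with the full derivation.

Here Gamma is free of rank 60 — no relator constrains a cocycle.
So Z^1 = (sl_2)^60 in full: dim Z^1 = 180.
Irreducibility makes the coboundary map sl_2 -> Z^1 injective (trivial centralizer), so dim B^1 = 3.
dim H^1 = 180 - 3 = 177, which is dim X.

177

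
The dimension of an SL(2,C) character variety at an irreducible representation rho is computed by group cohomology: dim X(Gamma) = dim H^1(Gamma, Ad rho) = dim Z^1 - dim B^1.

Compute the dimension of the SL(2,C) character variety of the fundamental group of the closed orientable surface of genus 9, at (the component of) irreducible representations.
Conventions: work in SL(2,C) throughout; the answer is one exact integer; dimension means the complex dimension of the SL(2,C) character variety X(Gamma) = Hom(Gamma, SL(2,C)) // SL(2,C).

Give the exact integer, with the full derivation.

48

Gamma = pi_1(Sigma_9) = < a_1, b_1, ..., a_9, b_9 | prod [a_i, b_i] > has 2g = 18 generators and 1 relator.
Before the relator condition, cocycle space has dim 3*18 = 54.
d_2 is surjective at irreducible rho (its cokernel H^2 is dual to H^0 = 0), so dim Z^1 = 54 - 3 = 51.
As always at irreducible rho, dim B^1 = 3.
dim H^1 = 51 - 3 = 48 = dim X.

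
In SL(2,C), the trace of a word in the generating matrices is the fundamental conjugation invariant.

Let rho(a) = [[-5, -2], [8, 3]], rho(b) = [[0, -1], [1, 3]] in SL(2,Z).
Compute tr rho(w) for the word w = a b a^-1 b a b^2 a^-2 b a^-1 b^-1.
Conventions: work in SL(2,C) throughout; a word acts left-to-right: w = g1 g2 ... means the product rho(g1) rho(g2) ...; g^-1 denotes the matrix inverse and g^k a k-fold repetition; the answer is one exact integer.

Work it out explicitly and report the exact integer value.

235

rho(a) = [[-5, -2], [8, 3]]
... * rho(b) = [[0, -1], [1, 3]]  ->  [[-2, -1], [3, 1]]
... * rho(a^-1) = [[3, 2], [-8, -5]]  ->  [[2, 1], [1, 1]]
... * rho(b) = [[0, -1], [1, 3]]  ->  [[1, 1], [1, 2]]
... * rho(a) = [[-5, -2], [8, 3]]  ->  [[3, 1], [11, 4]]
... * rho(b) = [[0, -1], [1, 3]]  ->  [[1, 0], [4, 1]]
... * rho(b) = [[0, -1], [1, 3]]  ->  [[0, -1], [1, -1]]
... * rho(a^-1) = [[3, 2], [-8, -5]]  ->  [[8, 5], [11, 7]]
... * rho(a^-1) = [[3, 2], [-8, -5]]  ->  [[-16, -9], [-23, -13]]
... * rho(b) = [[0, -1], [1, 3]]  ->  [[-9, -11], [-13, -16]]
... * rho(a^-1) = [[3, 2], [-8, -5]]  ->  [[61, 37], [89, 54]]
... * rho(b^-1) = [[3, 1], [-1, 0]]  ->  [[146, 61], [213, 89]]
tr = 146 + 89 = 235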